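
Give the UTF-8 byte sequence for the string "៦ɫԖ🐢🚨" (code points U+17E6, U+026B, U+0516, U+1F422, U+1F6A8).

U+17E6: 3-byte form → E1 9F A6.
U+026B: 2-byte form → C9 AB.
U+0516: 2-byte form → D4 96.
U+1F422: 4-byte form → F0 9F 90 A2.
U+1F6A8: 4-byte form → F0 9F 9A A8.
Concatenated (15 bytes): E1 9F A6 C9 AB D4 96 F0 9F 90 A2 F0 9F 9A A8.

E1 9F A6 C9 AB D4 96 F0 9F 90 A2 F0 9F 9A A8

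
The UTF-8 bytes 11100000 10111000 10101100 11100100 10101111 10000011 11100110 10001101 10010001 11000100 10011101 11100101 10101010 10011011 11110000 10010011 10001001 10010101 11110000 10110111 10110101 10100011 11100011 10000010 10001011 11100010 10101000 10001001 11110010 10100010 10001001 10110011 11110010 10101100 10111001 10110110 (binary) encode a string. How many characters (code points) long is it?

11

Byte at offset 0: 0xE0 = 11100000 → 3-byte char (#1). Advance 3.
Byte at offset 3: 0xE4 = 11100100 → 3-byte char (#2). Advance 3.
Byte at offset 6: 0xE6 = 11100110 → 3-byte char (#3). Advance 3.
Byte at offset 9: 0xC4 = 11000100 → 2-byte char (#4). Advance 2.
Byte at offset 11: 0xE5 = 11100101 → 3-byte char (#5). Advance 3.
Byte at offset 14: 0xF0 = 11110000 → 4-byte char (#6). Advance 4.
Byte at offset 18: 0xF0 = 11110000 → 4-byte char (#7). Advance 4.
Byte at offset 22: 0xE3 = 11100011 → 3-byte char (#8). Advance 3.
Byte at offset 25: 0xE2 = 11100010 → 3-byte char (#9). Advance 3.
Byte at offset 28: 0xF2 = 11110010 → 4-byte char (#10). Advance 4.
Byte at offset 32: 0xF2 = 11110010 → 4-byte char (#11). Advance 4.
Reached end at offset 36 after 11 code points.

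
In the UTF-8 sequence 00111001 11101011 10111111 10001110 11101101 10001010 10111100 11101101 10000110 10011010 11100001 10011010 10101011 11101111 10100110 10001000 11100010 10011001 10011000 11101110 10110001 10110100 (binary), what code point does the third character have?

U+D2BC

Offset 0: leading byte 0x39 = 00111001 → 1-byte char #1 = 39.
Offset 1: leading byte 0xEB = 11101011 → 3-byte char #2 = EB BF 8E.
Offset 4: leading byte 0xED = 11101101 → 3-byte char #3 = ED 8A BC.
Leading byte 0xED = 11101101 matches 1110xxxx → 3-byte sequence.
Byte 1: 0xED = 11101101, payload 1101 (4 bits).
Byte 2: 0x8A = 10001010 (10xxxxxx ✓), payload 001010.
Byte 3: 0xBC = 10111100 (10xxxxxx ✓), payload 111100.
Concatenate: 1101001010111100 = 0xD2BC (16 bits → U+D2BC).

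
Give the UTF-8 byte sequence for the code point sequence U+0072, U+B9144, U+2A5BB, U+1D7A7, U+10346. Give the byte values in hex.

U+0072: 1-byte form → 72.
U+B9144: 4-byte form → F2 B9 85 84.
U+2A5BB: 4-byte form → F0 AA 96 BB.
U+1D7A7: 4-byte form → F0 9D 9E A7.
U+10346: 4-byte form → F0 90 8D 86.
Concatenated (17 bytes): 72 F2 B9 85 84 F0 AA 96 BB F0 9D 9E A7 F0 90 8D 86.

72 F2 B9 85 84 F0 AA 96 BB F0 9D 9E A7 F0 90 8D 86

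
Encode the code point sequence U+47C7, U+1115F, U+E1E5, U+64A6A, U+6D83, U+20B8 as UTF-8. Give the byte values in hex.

E4 9F 87 F0 91 85 9F EE 87 A5 F1 A4 A9 AA E6 B6 83 E2 82 B8

U+47C7: 3-byte form → E4 9F 87.
U+1115F: 4-byte form → F0 91 85 9F.
U+E1E5: 3-byte form → EE 87 A5.
U+64A6A: 4-byte form → F1 A4 A9 AA.
U+6D83: 3-byte form → E6 B6 83.
U+20B8: 3-byte form → E2 82 B8.
Concatenated (20 bytes): E4 9F 87 F0 91 85 9F EE 87 A5 F1 A4 A9 AA E6 B6 83 E2 82 B8.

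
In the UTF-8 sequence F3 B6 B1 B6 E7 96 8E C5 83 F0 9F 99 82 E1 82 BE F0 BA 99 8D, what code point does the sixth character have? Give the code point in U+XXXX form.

Offset 0: leading byte 0xF3 = 11110011 → 4-byte char #1 = F3 B6 B1 B6.
Offset 4: leading byte 0xE7 = 11100111 → 3-byte char #2 = E7 96 8E.
Offset 7: leading byte 0xC5 = 11000101 → 2-byte char #3 = C5 83.
Offset 9: leading byte 0xF0 = 11110000 → 4-byte char #4 = F0 9F 99 82.
Offset 13: leading byte 0xE1 = 11100001 → 3-byte char #5 = E1 82 BE.
Offset 16: leading byte 0xF0 = 11110000 → 4-byte char #6 = F0 BA 99 8D.
Leading byte 0xF0 = 11110000 matches 11110xxx → 4-byte sequence.
Byte 1: 0xF0 = 11110000, payload 000 (3 bits).
Byte 2: 0xBA = 10111010 (10xxxxxx ✓), payload 111010.
Byte 3: 0x99 = 10011001 (10xxxxxx ✓), payload 011001.
Byte 4: 0x8D = 10001101 (10xxxxxx ✓), payload 001101.
Concatenate: 000111010011001001101 = 0x3A64D (21 bits → U+3A64D).

U+3A64D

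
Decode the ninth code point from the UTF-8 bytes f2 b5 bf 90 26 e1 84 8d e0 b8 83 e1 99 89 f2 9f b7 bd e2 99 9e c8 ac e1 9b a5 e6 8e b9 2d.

U+16E5

Offset 0: leading byte 0xF2 = 11110010 → 4-byte char #1 = F2 B5 BF 90.
Offset 4: leading byte 0x26 = 00100110 → 1-byte char #2 = 26.
Offset 5: leading byte 0xE1 = 11100001 → 3-byte char #3 = E1 84 8D.
Offset 8: leading byte 0xE0 = 11100000 → 3-byte char #4 = E0 B8 83.
Offset 11: leading byte 0xE1 = 11100001 → 3-byte char #5 = E1 99 89.
Offset 14: leading byte 0xF2 = 11110010 → 4-byte char #6 = F2 9F B7 BD.
Offset 18: leading byte 0xE2 = 11100010 → 3-byte char #7 = E2 99 9E.
Offset 21: leading byte 0xC8 = 11001000 → 2-byte char #8 = C8 AC.
Offset 23: leading byte 0xE1 = 11100001 → 3-byte char #9 = E1 9B A5.
Leading byte 0xE1 = 11100001 matches 1110xxxx → 3-byte sequence.
Byte 1: 0xE1 = 11100001, payload 0001 (4 bits).
Byte 2: 0x9B = 10011011 (10xxxxxx ✓), payload 011011.
Byte 3: 0xA5 = 10100101 (10xxxxxx ✓), payload 100101.
Concatenate: 0001011011100101 = 0x16E5 (16 bits → U+16E5).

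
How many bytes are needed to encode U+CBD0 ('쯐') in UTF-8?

3

U+CBD0 = 0xCBD0. UTF-8 uses 1 byte below 0x80, 2 below 0x800, 3 below 0x10000, 4 up to 0x10FFFF. 0xCBD0 is in U+0800–U+FFFF → 3 bytes.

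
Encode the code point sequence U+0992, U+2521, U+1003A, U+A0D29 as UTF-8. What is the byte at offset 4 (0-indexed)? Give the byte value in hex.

0x94

U+0992 → 3-byte form E0 A6 92 at offsets 0–2.
U+2521 → 3-byte form E2 94 A1 at offsets 3–5.
Offset 4 falls in char 2's range; it's byte 2 of E2 94 A1 = 0x94.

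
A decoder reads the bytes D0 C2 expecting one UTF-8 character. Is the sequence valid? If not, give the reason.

Leading byte 0xD0 = 11010000 → 2-byte form.
Byte 2 is 0xC2 = 11000010, which is not 10xxxxxx — expected a continuation byte.

invalid (non-continuation byte where continuation expected)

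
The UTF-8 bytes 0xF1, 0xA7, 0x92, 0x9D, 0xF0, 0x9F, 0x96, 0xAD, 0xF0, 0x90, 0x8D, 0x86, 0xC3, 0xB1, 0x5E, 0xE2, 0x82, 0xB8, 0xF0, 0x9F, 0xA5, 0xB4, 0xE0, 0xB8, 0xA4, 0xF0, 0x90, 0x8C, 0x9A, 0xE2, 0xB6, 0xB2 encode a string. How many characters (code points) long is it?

10

Byte at offset 0: 0xF1 = 11110001 → 4-byte char (#1). Advance 4.
Byte at offset 4: 0xF0 = 11110000 → 4-byte char (#2). Advance 4.
Byte at offset 8: 0xF0 = 11110000 → 4-byte char (#3). Advance 4.
Byte at offset 12: 0xC3 = 11000011 → 2-byte char (#4). Advance 2.
Byte at offset 14: 0x5E = 01011110 → 1-byte char (#5). Advance 1.
Byte at offset 15: 0xE2 = 11100010 → 3-byte char (#6). Advance 3.
Byte at offset 18: 0xF0 = 11110000 → 4-byte char (#7). Advance 4.
Byte at offset 22: 0xE0 = 11100000 → 3-byte char (#8). Advance 3.
Byte at offset 25: 0xF0 = 11110000 → 4-byte char (#9). Advance 4.
Byte at offset 29: 0xE2 = 11100010 → 3-byte char (#10). Advance 3.
Reached end at offset 32 after 10 code points.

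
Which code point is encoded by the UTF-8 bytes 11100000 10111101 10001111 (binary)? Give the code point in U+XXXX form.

U+0F4F

Leading byte 0xE0 = 11100000 matches 1110xxxx → 3-byte sequence.
Byte 1: 0xE0 = 11100000, payload 0000 (4 bits).
Byte 2: 0xBD = 10111101 (10xxxxxx ✓), payload 111101.
Byte 3: 0x8F = 10001111 (10xxxxxx ✓), payload 001111.
Concatenate: 0000111101001111 = 0xF4F (16 bits → U+0F4F).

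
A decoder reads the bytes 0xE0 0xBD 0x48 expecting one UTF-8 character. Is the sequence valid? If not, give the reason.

Leading byte 0xE0 = 11100000 → 3-byte form.
Byte 3 is 0x48 = 01001000, which is not 10xxxxxx — expected a continuation byte.

invalid (non-continuation byte where continuation expected)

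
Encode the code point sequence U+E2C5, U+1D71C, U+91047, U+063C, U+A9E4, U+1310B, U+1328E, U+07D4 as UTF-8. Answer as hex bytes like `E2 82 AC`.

EE 8B 85 F0 9D 9C 9C F2 91 81 87 D8 BC EA A7 A4 F0 93 84 8B F0 93 8A 8E DF 94

U+E2C5: 3-byte form → EE 8B 85.
U+1D71C: 4-byte form → F0 9D 9C 9C.
U+91047: 4-byte form → F2 91 81 87.
U+063C: 2-byte form → D8 BC.
U+A9E4: 3-byte form → EA A7 A4.
U+1310B: 4-byte form → F0 93 84 8B.
U+1328E: 4-byte form → F0 93 8A 8E.
U+07D4: 2-byte form → DF 94.
Concatenated (26 bytes): EE 8B 85 F0 9D 9C 9C F2 91 81 87 D8 BC EA A7 A4 F0 93 84 8B F0 93 8A 8E DF 94.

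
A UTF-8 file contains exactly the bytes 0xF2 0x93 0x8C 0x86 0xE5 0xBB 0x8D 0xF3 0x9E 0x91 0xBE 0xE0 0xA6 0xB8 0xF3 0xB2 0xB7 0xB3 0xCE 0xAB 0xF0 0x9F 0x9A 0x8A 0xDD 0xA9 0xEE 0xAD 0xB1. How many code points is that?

Byte at offset 0: 0xF2 = 11110010 → 4-byte char (#1). Advance 4.
Byte at offset 4: 0xE5 = 11100101 → 3-byte char (#2). Advance 3.
Byte at offset 7: 0xF3 = 11110011 → 4-byte char (#3). Advance 4.
Byte at offset 11: 0xE0 = 11100000 → 3-byte char (#4). Advance 3.
Byte at offset 14: 0xF3 = 11110011 → 4-byte char (#5). Advance 4.
Byte at offset 18: 0xCE = 11001110 → 2-byte char (#6). Advance 2.
Byte at offset 20: 0xF0 = 11110000 → 4-byte char (#7). Advance 4.
Byte at offset 24: 0xDD = 11011101 → 2-byte char (#8). Advance 2.
Byte at offset 26: 0xEE = 11101110 → 3-byte char (#9). Advance 3.
Reached end at offset 29 after 9 code points.

9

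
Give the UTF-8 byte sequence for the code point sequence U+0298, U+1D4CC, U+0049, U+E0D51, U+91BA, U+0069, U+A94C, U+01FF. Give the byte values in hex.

CA 98 F0 9D 93 8C 49 F3 A0 B5 91 E9 86 BA 69 EA A5 8C C7 BF

U+0298: 2-byte form → CA 98.
U+1D4CC: 4-byte form → F0 9D 93 8C.
U+0049: 1-byte form → 49.
U+E0D51: 4-byte form → F3 A0 B5 91.
U+91BA: 3-byte form → E9 86 BA.
U+0069: 1-byte form → 69.
U+A94C: 3-byte form → EA A5 8C.
U+01FF: 2-byte form → C7 BF.
Concatenated (20 bytes): CA 98 F0 9D 93 8C 49 F3 A0 B5 91 E9 86 BA 69 EA A5 8C C7 BF.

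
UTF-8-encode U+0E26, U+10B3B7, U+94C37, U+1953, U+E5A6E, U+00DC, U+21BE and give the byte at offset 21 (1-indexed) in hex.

1-indexed offset 21 is 0-indexed offset 20.
U+0E26 → 3-byte form E0 B8 A6 at offsets 0–2.
U+10B3B7 → 4-byte form F4 8B 8E B7 at offsets 3–6.
U+94C37 → 4-byte form F2 94 B0 B7 at offsets 7–10.
U+1953 → 3-byte form E1 A5 93 at offsets 11–13.
U+E5A6E → 4-byte form F3 A5 A9 AE at offsets 14–17.
U+00DC → 2-byte form C3 9C at offsets 18–19.
U+21BE → 3-byte form E2 86 BE at offsets 20–22.
Offset 20 falls in char 7's range; it's byte 1 of E2 86 BE = 0xE2.

0xE2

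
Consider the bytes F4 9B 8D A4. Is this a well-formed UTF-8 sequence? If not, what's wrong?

invalid (encodes a value above U+10FFFF)

Leading byte 0xF4 = 11110100 → 4-byte form.
Payload = 0x11B364, which exceeds U+10FFFF, the maximum Unicode code point. (Leading bytes F5–FF, or F4 followed by ≥ 0x90, are invalid.)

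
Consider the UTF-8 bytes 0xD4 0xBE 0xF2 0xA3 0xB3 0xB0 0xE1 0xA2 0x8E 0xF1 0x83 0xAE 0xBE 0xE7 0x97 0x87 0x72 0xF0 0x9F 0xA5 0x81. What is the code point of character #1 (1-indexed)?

Offset 0: leading byte 0xD4 = 11010100 → 2-byte char #1 = D4 BE.
Leading byte 0xD4 = 11010100 matches 110xxxxx → 2-byte sequence.
Byte 1: 0xD4 = 11010100, payload 10100 (5 bits).
Byte 2: 0xBE = 10111110 (10xxxxxx ✓), payload 111110.
Concatenate: 10100111110 = 0x53E (11 bits → U+053E).

U+053E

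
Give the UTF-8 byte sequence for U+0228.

C8 A8

U+0228 = 0x228 = 552 decimal. In range U+0080–U+07FF → 2-byte form: 110xxxxx 10xxxxxx.
Binary (11 bits): 01000101000.
Split 5+6: 01000 | 101000.
Byte 1: 11001000 = 0xC8.
Byte 2: 10101000 = 0xA8.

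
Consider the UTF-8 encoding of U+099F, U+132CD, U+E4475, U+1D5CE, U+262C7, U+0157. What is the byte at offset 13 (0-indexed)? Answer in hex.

0x97

U+099F → 3-byte form E0 A6 9F at offsets 0–2.
U+132CD → 4-byte form F0 93 8B 8D at offsets 3–6.
U+E4475 → 4-byte form F3 A4 91 B5 at offsets 7–10.
U+1D5CE → 4-byte form F0 9D 97 8E at offsets 11–14.
Offset 13 falls in char 4's range; it's byte 3 of F0 9D 97 8E = 0x97.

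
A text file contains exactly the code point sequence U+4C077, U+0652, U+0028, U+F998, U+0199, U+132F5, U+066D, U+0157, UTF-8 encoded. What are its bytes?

U+4C077: 4-byte form → F1 8C 81 B7.
U+0652: 2-byte form → D9 92.
U+0028: 1-byte form → 28.
U+F998: 3-byte form → EF A6 98.
U+0199: 2-byte form → C6 99.
U+132F5: 4-byte form → F0 93 8B B5.
U+066D: 2-byte form → D9 AD.
U+0157: 2-byte form → C5 97.
Concatenated (20 bytes): F1 8C 81 B7 D9 92 28 EF A6 98 C6 99 F0 93 8B B5 D9 AD C5 97.

F1 8C 81 B7 D9 92 28 EF A6 98 C6 99 F0 93 8B B5 D9 AD C5 97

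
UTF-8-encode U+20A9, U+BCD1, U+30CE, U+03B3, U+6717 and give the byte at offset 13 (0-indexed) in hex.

0x97

U+20A9 → 3-byte form E2 82 A9 at offsets 0–2.
U+BCD1 → 3-byte form EB B3 91 at offsets 3–5.
U+30CE → 3-byte form E3 83 8E at offsets 6–8.
U+03B3 → 2-byte form CE B3 at offsets 9–10.
U+6717 → 3-byte form E6 9C 97 at offsets 11–13.
Offset 13 falls in char 5's range; it's byte 3 of E6 9C 97 = 0x97.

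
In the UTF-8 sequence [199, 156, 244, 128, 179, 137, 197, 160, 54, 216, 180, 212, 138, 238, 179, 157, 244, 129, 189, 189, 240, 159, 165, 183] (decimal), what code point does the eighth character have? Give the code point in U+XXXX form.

U+101F7D

Offset 0: leading byte 0xC7 = 11000111 → 2-byte char #1 = C7 9C.
Offset 2: leading byte 0xF4 = 11110100 → 4-byte char #2 = F4 80 B3 89.
Offset 6: leading byte 0xC5 = 11000101 → 2-byte char #3 = C5 A0.
Offset 8: leading byte 0x36 = 00110110 → 1-byte char #4 = 36.
Offset 9: leading byte 0xD8 = 11011000 → 2-byte char #5 = D8 B4.
Offset 11: leading byte 0xD4 = 11010100 → 2-byte char #6 = D4 8A.
Offset 13: leading byte 0xEE = 11101110 → 3-byte char #7 = EE B3 9D.
Offset 16: leading byte 0xF4 = 11110100 → 4-byte char #8 = F4 81 BD BD.
Leading byte 0xF4 = 11110100 matches 11110xxx → 4-byte sequence.
Byte 1: 0xF4 = 11110100, payload 100 (3 bits).
Byte 2: 0x81 = 10000001 (10xxxxxx ✓), payload 000001.
Byte 3: 0xBD = 10111101 (10xxxxxx ✓), payload 111101.
Byte 4: 0xBD = 10111101 (10xxxxxx ✓), payload 111101.
Concatenate: 100000001111101111101 = 0x101F7D (21 bits → U+101F7D).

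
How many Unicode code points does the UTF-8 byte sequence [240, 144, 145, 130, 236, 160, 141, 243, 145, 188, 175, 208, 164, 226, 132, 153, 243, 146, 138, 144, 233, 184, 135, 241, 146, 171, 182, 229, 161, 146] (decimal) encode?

9

Byte at offset 0: 0xF0 = 11110000 → 4-byte char (#1). Advance 4.
Byte at offset 4: 0xEC = 11101100 → 3-byte char (#2). Advance 3.
Byte at offset 7: 0xF3 = 11110011 → 4-byte char (#3). Advance 4.
Byte at offset 11: 0xD0 = 11010000 → 2-byte char (#4). Advance 2.
Byte at offset 13: 0xE2 = 11100010 → 3-byte char (#5). Advance 3.
Byte at offset 16: 0xF3 = 11110011 → 4-byte char (#6). Advance 4.
Byte at offset 20: 0xE9 = 11101001 → 3-byte char (#7). Advance 3.
Byte at offset 23: 0xF1 = 11110001 → 4-byte char (#8). Advance 4.
Byte at offset 27: 0xE5 = 11100101 → 3-byte char (#9). Advance 3.
Reached end at offset 30 after 9 code points.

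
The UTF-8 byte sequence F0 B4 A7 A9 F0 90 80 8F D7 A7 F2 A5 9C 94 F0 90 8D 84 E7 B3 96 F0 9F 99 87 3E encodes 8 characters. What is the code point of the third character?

Offset 0: leading byte 0xF0 = 11110000 → 4-byte char #1 = F0 B4 A7 A9.
Offset 4: leading byte 0xF0 = 11110000 → 4-byte char #2 = F0 90 80 8F.
Offset 8: leading byte 0xD7 = 11010111 → 2-byte char #3 = D7 A7.
Leading byte 0xD7 = 11010111 matches 110xxxxx → 2-byte sequence.
Byte 1: 0xD7 = 11010111, payload 10111 (5 bits).
Byte 2: 0xA7 = 10100111 (10xxxxxx ✓), payload 100111.
Concatenate: 10111100111 = 0x5E7 (11 bits → U+05E7).

U+05E7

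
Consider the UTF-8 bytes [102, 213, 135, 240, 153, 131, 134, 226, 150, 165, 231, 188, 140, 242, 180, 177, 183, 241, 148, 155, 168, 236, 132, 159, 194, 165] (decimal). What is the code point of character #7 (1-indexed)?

U+546E8

Offset 0: leading byte 0x66 = 01100110 → 1-byte char #1 = 66.
Offset 1: leading byte 0xD5 = 11010101 → 2-byte char #2 = D5 87.
Offset 3: leading byte 0xF0 = 11110000 → 4-byte char #3 = F0 99 83 86.
Offset 7: leading byte 0xE2 = 11100010 → 3-byte char #4 = E2 96 A5.
Offset 10: leading byte 0xE7 = 11100111 → 3-byte char #5 = E7 BC 8C.
Offset 13: leading byte 0xF2 = 11110010 → 4-byte char #6 = F2 B4 B1 B7.
Offset 17: leading byte 0xF1 = 11110001 → 4-byte char #7 = F1 94 9B A8.
Leading byte 0xF1 = 11110001 matches 11110xxx → 4-byte sequence.
Byte 1: 0xF1 = 11110001, payload 001 (3 bits).
Byte 2: 0x94 = 10010100 (10xxxxxx ✓), payload 010100.
Byte 3: 0x9B = 10011011 (10xxxxxx ✓), payload 011011.
Byte 4: 0xA8 = 10101000 (10xxxxxx ✓), payload 101000.
Concatenate: 001010100011011101000 = 0x546E8 (21 bits → U+546E8).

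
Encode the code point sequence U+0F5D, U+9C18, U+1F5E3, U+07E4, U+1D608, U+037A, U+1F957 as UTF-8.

E0 BD 9D E9 B0 98 F0 9F 97 A3 DF A4 F0 9D 98 88 CD BA F0 9F A5 97

U+0F5D: 3-byte form → E0 BD 9D.
U+9C18: 3-byte form → E9 B0 98.
U+1F5E3: 4-byte form → F0 9F 97 A3.
U+07E4: 2-byte form → DF A4.
U+1D608: 4-byte form → F0 9D 98 88.
U+037A: 2-byte form → CD BA.
U+1F957: 4-byte form → F0 9F A5 97.
Concatenated (22 bytes): E0 BD 9D E9 B0 98 F0 9F 97 A3 DF A4 F0 9D 98 88 CD BA F0 9F A5 97.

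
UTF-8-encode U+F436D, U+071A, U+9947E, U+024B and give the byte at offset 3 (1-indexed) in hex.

0x8D

1-indexed offset 3 is 0-indexed offset 2.
U+F436D → 4-byte form F3 B4 8D AD at offsets 0–3.
Offset 2 falls in char 1's range; it's byte 3 of F3 B4 8D AD = 0x8D.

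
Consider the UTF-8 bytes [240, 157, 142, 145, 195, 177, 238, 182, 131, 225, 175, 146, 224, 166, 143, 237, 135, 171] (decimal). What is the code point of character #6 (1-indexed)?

Offset 0: leading byte 0xF0 = 11110000 → 4-byte char #1 = F0 9D 8E 91.
Offset 4: leading byte 0xC3 = 11000011 → 2-byte char #2 = C3 B1.
Offset 6: leading byte 0xEE = 11101110 → 3-byte char #3 = EE B6 83.
Offset 9: leading byte 0xE1 = 11100001 → 3-byte char #4 = E1 AF 92.
Offset 12: leading byte 0xE0 = 11100000 → 3-byte char #5 = E0 A6 8F.
Offset 15: leading byte 0xED = 11101101 → 3-byte char #6 = ED 87 AB.
Leading byte 0xED = 11101101 matches 1110xxxx → 3-byte sequence.
Byte 1: 0xED = 11101101, payload 1101 (4 bits).
Byte 2: 0x87 = 10000111 (10xxxxxx ✓), payload 000111.
Byte 3: 0xAB = 10101011 (10xxxxxx ✓), payload 101011.
Concatenate: 1101000111101011 = 0xD1EB (16 bits → U+D1EB).

U+D1EB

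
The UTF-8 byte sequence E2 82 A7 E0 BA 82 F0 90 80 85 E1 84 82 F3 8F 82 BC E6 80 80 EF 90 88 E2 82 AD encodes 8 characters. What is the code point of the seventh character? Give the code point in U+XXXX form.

Offset 0: leading byte 0xE2 = 11100010 → 3-byte char #1 = E2 82 A7.
Offset 3: leading byte 0xE0 = 11100000 → 3-byte char #2 = E0 BA 82.
Offset 6: leading byte 0xF0 = 11110000 → 4-byte char #3 = F0 90 80 85.
Offset 10: leading byte 0xE1 = 11100001 → 3-byte char #4 = E1 84 82.
Offset 13: leading byte 0xF3 = 11110011 → 4-byte char #5 = F3 8F 82 BC.
Offset 17: leading byte 0xE6 = 11100110 → 3-byte char #6 = E6 80 80.
Offset 20: leading byte 0xEF = 11101111 → 3-byte char #7 = EF 90 88.
Leading byte 0xEF = 11101111 matches 1110xxxx → 3-byte sequence.
Byte 1: 0xEF = 11101111, payload 1111 (4 bits).
Byte 2: 0x90 = 10010000 (10xxxxxx ✓), payload 010000.
Byte 3: 0x88 = 10001000 (10xxxxxx ✓), payload 001000.
Concatenate: 1111010000001000 = 0xF408 (16 bits → U+F408).

U+F408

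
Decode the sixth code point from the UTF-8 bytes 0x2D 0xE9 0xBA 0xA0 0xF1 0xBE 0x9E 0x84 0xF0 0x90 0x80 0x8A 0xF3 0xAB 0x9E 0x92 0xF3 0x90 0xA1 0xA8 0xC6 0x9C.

Offset 0: leading byte 0x2D = 00101101 → 1-byte char #1 = 2D.
Offset 1: leading byte 0xE9 = 11101001 → 3-byte char #2 = E9 BA A0.
Offset 4: leading byte 0xF1 = 11110001 → 4-byte char #3 = F1 BE 9E 84.
Offset 8: leading byte 0xF0 = 11110000 → 4-byte char #4 = F0 90 80 8A.
Offset 12: leading byte 0xF3 = 11110011 → 4-byte char #5 = F3 AB 9E 92.
Offset 16: leading byte 0xF3 = 11110011 → 4-byte char #6 = F3 90 A1 A8.
Leading byte 0xF3 = 11110011 matches 11110xxx → 4-byte sequence.
Byte 1: 0xF3 = 11110011, payload 011 (3 bits).
Byte 2: 0x90 = 10010000 (10xxxxxx ✓), payload 010000.
Byte 3: 0xA1 = 10100001 (10xxxxxx ✓), payload 100001.
Byte 4: 0xA8 = 10101000 (10xxxxxx ✓), payload 101000.
Concatenate: 011010000100001101000 = 0xD0868 (21 bits → U+D0868).

U+D0868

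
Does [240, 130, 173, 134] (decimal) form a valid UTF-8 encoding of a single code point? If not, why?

invalid (overlong encoding)

Leading byte 0xF0 = 11110000 → 4-byte form.
Continuation bytes all match 10xxxxxx. Payload decodes to 0x2B46.
But 0x2B46 < 0x10000, the minimum for a 4-byte sequence — this is an overlong encoding.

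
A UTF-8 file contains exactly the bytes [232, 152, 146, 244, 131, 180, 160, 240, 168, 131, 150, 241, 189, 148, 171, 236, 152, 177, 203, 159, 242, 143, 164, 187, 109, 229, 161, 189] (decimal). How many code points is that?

Byte at offset 0: 0xE8 = 11101000 → 3-byte char (#1). Advance 3.
Byte at offset 3: 0xF4 = 11110100 → 4-byte char (#2). Advance 4.
Byte at offset 7: 0xF0 = 11110000 → 4-byte char (#3). Advance 4.
Byte at offset 11: 0xF1 = 11110001 → 4-byte char (#4). Advance 4.
Byte at offset 15: 0xEC = 11101100 → 3-byte char (#5). Advance 3.
Byte at offset 18: 0xCB = 11001011 → 2-byte char (#6). Advance 2.
Byte at offset 20: 0xF2 = 11110010 → 4-byte char (#7). Advance 4.
Byte at offset 24: 0x6D = 01101101 → 1-byte char (#8). Advance 1.
Byte at offset 25: 0xE5 = 11100101 → 3-byte char (#9). Advance 3.
Reached end at offset 28 after 9 code points.

9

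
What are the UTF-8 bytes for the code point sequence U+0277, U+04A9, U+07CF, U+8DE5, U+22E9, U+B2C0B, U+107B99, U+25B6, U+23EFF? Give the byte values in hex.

U+0277: 2-byte form → C9 B7.
U+04A9: 2-byte form → D2 A9.
U+07CF: 2-byte form → DF 8F.
U+8DE5: 3-byte form → E8 B7 A5.
U+22E9: 3-byte form → E2 8B A9.
U+B2C0B: 4-byte form → F2 B2 B0 8B.
U+107B99: 4-byte form → F4 87 AE 99.
U+25B6: 3-byte form → E2 96 B6.
U+23EFF: 4-byte form → F0 A3 BB BF.
Concatenated (27 bytes): C9 B7 D2 A9 DF 8F E8 B7 A5 E2 8B A9 F2 B2 B0 8B F4 87 AE 99 E2 96 B6 F0 A3 BB BF.

C9 B7 D2 A9 DF 8F E8 B7 A5 E2 8B A9 F2 B2 B0 8B F4 87 AE 99 E2 96 B6 F0 A3 BB BF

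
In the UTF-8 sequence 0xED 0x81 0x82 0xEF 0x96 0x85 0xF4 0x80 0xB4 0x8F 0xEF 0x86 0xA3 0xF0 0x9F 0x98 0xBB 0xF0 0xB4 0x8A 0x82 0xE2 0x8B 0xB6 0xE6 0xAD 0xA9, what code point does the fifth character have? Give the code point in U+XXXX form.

U+1F63B

Offset 0: leading byte 0xED = 11101101 → 3-byte char #1 = ED 81 82.
Offset 3: leading byte 0xEF = 11101111 → 3-byte char #2 = EF 96 85.
Offset 6: leading byte 0xF4 = 11110100 → 4-byte char #3 = F4 80 B4 8F.
Offset 10: leading byte 0xEF = 11101111 → 3-byte char #4 = EF 86 A3.
Offset 13: leading byte 0xF0 = 11110000 → 4-byte char #5 = F0 9F 98 BB.
Leading byte 0xF0 = 11110000 matches 11110xxx → 4-byte sequence.
Byte 1: 0xF0 = 11110000, payload 000 (3 bits).
Byte 2: 0x9F = 10011111 (10xxxxxx ✓), payload 011111.
Byte 3: 0x98 = 10011000 (10xxxxxx ✓), payload 011000.
Byte 4: 0xBB = 10111011 (10xxxxxx ✓), payload 111011.
Concatenate: 000011111011000111011 = 0x1F63B (21 bits → U+1F63B).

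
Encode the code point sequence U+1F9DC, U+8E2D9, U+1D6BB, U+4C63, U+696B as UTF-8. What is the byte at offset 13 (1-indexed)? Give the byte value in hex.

0xE4

1-indexed offset 13 is 0-indexed offset 12.
U+1F9DC → 4-byte form F0 9F A7 9C at offsets 0–3.
U+8E2D9 → 4-byte form F2 8E 8B 99 at offsets 4–7.
U+1D6BB → 4-byte form F0 9D 9A BB at offsets 8–11.
U+4C63 → 3-byte form E4 B1 A3 at offsets 12–14.
Offset 12 falls in char 4's range; it's byte 1 of E4 B1 A3 = 0xE4.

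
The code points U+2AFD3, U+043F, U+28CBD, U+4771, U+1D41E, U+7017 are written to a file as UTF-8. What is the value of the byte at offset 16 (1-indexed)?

1-indexed offset 16 is 0-indexed offset 15.
U+2AFD3 → 4-byte form F0 AA BF 93 at offsets 0–3.
U+043F → 2-byte form D0 BF at offsets 4–5.
U+28CBD → 4-byte form F0 A8 B2 BD at offsets 6–9.
U+4771 → 3-byte form E4 9D B1 at offsets 10–12.
U+1D41E → 4-byte form F0 9D 90 9E at offsets 13–16.
Offset 15 falls in char 5's range; it's byte 3 of F0 9D 90 9E = 0x90.

0x90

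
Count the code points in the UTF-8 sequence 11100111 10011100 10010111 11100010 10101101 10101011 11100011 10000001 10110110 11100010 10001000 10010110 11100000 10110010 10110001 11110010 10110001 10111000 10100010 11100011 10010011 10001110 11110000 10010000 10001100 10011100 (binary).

Byte at offset 0: 0xE7 = 11100111 → 3-byte char (#1). Advance 3.
Byte at offset 3: 0xE2 = 11100010 → 3-byte char (#2). Advance 3.
Byte at offset 6: 0xE3 = 11100011 → 3-byte char (#3). Advance 3.
Byte at offset 9: 0xE2 = 11100010 → 3-byte char (#4). Advance 3.
Byte at offset 12: 0xE0 = 11100000 → 3-byte char (#5). Advance 3.
Byte at offset 15: 0xF2 = 11110010 → 4-byte char (#6). Advance 4.
Byte at offset 19: 0xE3 = 11100011 → 3-byte char (#7). Advance 3.
Byte at offset 22: 0xF0 = 11110000 → 4-byte char (#8). Advance 4.
Reached end at offset 26 after 8 code points.

8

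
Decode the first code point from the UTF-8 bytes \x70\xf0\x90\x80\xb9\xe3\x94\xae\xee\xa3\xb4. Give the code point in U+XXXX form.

U+0070

Offset 0: leading byte 0x70 = 01110000 → 1-byte char #1 = 70.
Leading byte 0x70 = 01110000 matches 0xxxxxxx → 1-byte sequence.
Byte 1: 0x70 = 01110000, payload 1110000 (7 bits).
Concatenate: 1110000 = 0x70 (7 bits → U+0070).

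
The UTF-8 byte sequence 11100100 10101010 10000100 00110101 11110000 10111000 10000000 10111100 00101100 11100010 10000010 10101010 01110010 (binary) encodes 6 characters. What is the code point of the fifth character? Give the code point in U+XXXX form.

Offset 0: leading byte 0xE4 = 11100100 → 3-byte char #1 = E4 AA 84.
Offset 3: leading byte 0x35 = 00110101 → 1-byte char #2 = 35.
Offset 4: leading byte 0xF0 = 11110000 → 4-byte char #3 = F0 B8 80 BC.
Offset 8: leading byte 0x2C = 00101100 → 1-byte char #4 = 2C.
Offset 9: leading byte 0xE2 = 11100010 → 3-byte char #5 = E2 82 AA.
Leading byte 0xE2 = 11100010 matches 1110xxxx → 3-byte sequence.
Byte 1: 0xE2 = 11100010, payload 0010 (4 bits).
Byte 2: 0x82 = 10000010 (10xxxxxx ✓), payload 000010.
Byte 3: 0xAA = 10101010 (10xxxxxx ✓), payload 101010.
Concatenate: 0010000010101010 = 0x20AA (16 bits → U+20AA).

U+20AA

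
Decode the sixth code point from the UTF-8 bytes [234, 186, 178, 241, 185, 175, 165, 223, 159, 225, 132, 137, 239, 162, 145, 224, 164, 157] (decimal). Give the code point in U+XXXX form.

Offset 0: leading byte 0xEA = 11101010 → 3-byte char #1 = EA BA B2.
Offset 3: leading byte 0xF1 = 11110001 → 4-byte char #2 = F1 B9 AF A5.
Offset 7: leading byte 0xDF = 11011111 → 2-byte char #3 = DF 9F.
Offset 9: leading byte 0xE1 = 11100001 → 3-byte char #4 = E1 84 89.
Offset 12: leading byte 0xEF = 11101111 → 3-byte char #5 = EF A2 91.
Offset 15: leading byte 0xE0 = 11100000 → 3-byte char #6 = E0 A4 9D.
Leading byte 0xE0 = 11100000 matches 1110xxxx → 3-byte sequence.
Byte 1: 0xE0 = 11100000, payload 0000 (4 bits).
Byte 2: 0xA4 = 10100100 (10xxxxxx ✓), payload 100100.
Byte 3: 0x9D = 10011101 (10xxxxxx ✓), payload 011101.
Concatenate: 0000100100011101 = 0x91D (16 bits → U+091D).

U+091D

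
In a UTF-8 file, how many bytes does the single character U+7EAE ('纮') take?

3

U+7EAE = 0x7EAE. UTF-8 uses 1 byte below 0x80, 2 below 0x800, 3 below 0x10000, 4 up to 0x10FFFF. 0x7EAE is in U+0800–U+FFFF → 3 bytes.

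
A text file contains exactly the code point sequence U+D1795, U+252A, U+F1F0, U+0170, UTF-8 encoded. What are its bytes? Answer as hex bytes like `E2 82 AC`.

U+D1795: 4-byte form → F3 91 9E 95.
U+252A: 3-byte form → E2 94 AA.
U+F1F0: 3-byte form → EF 87 B0.
U+0170: 2-byte form → C5 B0.
Concatenated (12 bytes): F3 91 9E 95 E2 94 AA EF 87 B0 C5 B0.

F3 91 9E 95 E2 94 AA EF 87 B0 C5 B0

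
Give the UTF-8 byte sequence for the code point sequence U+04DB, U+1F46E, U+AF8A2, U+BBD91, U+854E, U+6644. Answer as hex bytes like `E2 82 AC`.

U+04DB: 2-byte form → D3 9B.
U+1F46E: 4-byte form → F0 9F 91 AE.
U+AF8A2: 4-byte form → F2 AF A2 A2.
U+BBD91: 4-byte form → F2 BB B6 91.
U+854E: 3-byte form → E8 95 8E.
U+6644: 3-byte form → E6 99 84.
Concatenated (20 bytes): D3 9B F0 9F 91 AE F2 AF A2 A2 F2 BB B6 91 E8 95 8E E6 99 84.

D3 9B F0 9F 91 AE F2 AF A2 A2 F2 BB B6 91 E8 95 8E E6 99 84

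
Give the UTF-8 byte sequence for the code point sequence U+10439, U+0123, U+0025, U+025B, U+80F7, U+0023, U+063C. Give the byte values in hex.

U+10439: 4-byte form → F0 90 90 B9.
U+0123: 2-byte form → C4 A3.
U+0025: 1-byte form → 25.
U+025B: 2-byte form → C9 9B.
U+80F7: 3-byte form → E8 83 B7.
U+0023: 1-byte form → 23.
U+063C: 2-byte form → D8 BC.
Concatenated (15 bytes): F0 90 90 B9 C4 A3 25 C9 9B E8 83 B7 23 D8 BC.

F0 90 90 B9 C4 A3 25 C9 9B E8 83 B7 23 D8 BC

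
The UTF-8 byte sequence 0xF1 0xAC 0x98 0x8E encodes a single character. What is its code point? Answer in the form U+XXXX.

Leading byte 0xF1 = 11110001 matches 11110xxx → 4-byte sequence.
Byte 1: 0xF1 = 11110001, payload 001 (3 bits).
Byte 2: 0xAC = 10101100 (10xxxxxx ✓), payload 101100.
Byte 3: 0x98 = 10011000 (10xxxxxx ✓), payload 011000.
Byte 4: 0x8E = 10001110 (10xxxxxx ✓), payload 001110.
Concatenate: 001101100011000001110 = 0x6C60E (21 bits → U+6C60E).

U+6C60E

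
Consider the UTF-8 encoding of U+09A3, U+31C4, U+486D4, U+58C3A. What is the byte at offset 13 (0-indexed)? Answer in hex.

U+09A3 → 3-byte form E0 A6 A3 at offsets 0–2.
U+31C4 → 3-byte form E3 87 84 at offsets 3–5.
U+486D4 → 4-byte form F1 88 9B 94 at offsets 6–9.
U+58C3A → 4-byte form F1 98 B0 BA at offsets 10–13.
Offset 13 falls in char 4's range; it's byte 4 of F1 98 B0 BA = 0xBA.

0xBA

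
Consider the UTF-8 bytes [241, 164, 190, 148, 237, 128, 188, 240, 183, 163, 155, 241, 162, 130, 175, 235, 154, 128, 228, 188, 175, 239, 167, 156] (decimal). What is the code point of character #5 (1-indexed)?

Offset 0: leading byte 0xF1 = 11110001 → 4-byte char #1 = F1 A4 BE 94.
Offset 4: leading byte 0xED = 11101101 → 3-byte char #2 = ED 80 BC.
Offset 7: leading byte 0xF0 = 11110000 → 4-byte char #3 = F0 B7 A3 9B.
Offset 11: leading byte 0xF1 = 11110001 → 4-byte char #4 = F1 A2 82 AF.
Offset 15: leading byte 0xEB = 11101011 → 3-byte char #5 = EB 9A 80.
Leading byte 0xEB = 11101011 matches 1110xxxx → 3-byte sequence.
Byte 1: 0xEB = 11101011, payload 1011 (4 bits).
Byte 2: 0x9A = 10011010 (10xxxxxx ✓), payload 011010.
Byte 3: 0x80 = 10000000 (10xxxxxx ✓), payload 000000.
Concatenate: 1011011010000000 = 0xB680 (16 bits → U+B680).

U+B680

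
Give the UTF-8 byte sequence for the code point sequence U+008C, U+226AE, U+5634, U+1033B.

U+008C: 2-byte form → C2 8C.
U+226AE: 4-byte form → F0 A2 9A AE.
U+5634: 3-byte form → E5 98 B4.
U+1033B: 4-byte form → F0 90 8C BB.
Concatenated (13 bytes): C2 8C F0 A2 9A AE E5 98 B4 F0 90 8C BB.

C2 8C F0 A2 9A AE E5 98 B4 F0 90 8C BB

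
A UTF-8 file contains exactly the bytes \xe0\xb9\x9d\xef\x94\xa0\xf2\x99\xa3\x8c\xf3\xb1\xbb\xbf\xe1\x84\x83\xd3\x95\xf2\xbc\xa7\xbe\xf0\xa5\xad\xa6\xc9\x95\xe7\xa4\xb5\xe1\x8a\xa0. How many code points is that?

11

Byte at offset 0: 0xE0 = 11100000 → 3-byte char (#1). Advance 3.
Byte at offset 3: 0xEF = 11101111 → 3-byte char (#2). Advance 3.
Byte at offset 6: 0xF2 = 11110010 → 4-byte char (#3). Advance 4.
Byte at offset 10: 0xF3 = 11110011 → 4-byte char (#4). Advance 4.
Byte at offset 14: 0xE1 = 11100001 → 3-byte char (#5). Advance 3.
Byte at offset 17: 0xD3 = 11010011 → 2-byte char (#6). Advance 2.
Byte at offset 19: 0xF2 = 11110010 → 4-byte char (#7). Advance 4.
Byte at offset 23: 0xF0 = 11110000 → 4-byte char (#8). Advance 4.
Byte at offset 27: 0xC9 = 11001001 → 2-byte char (#9). Advance 2.
Byte at offset 29: 0xE7 = 11100111 → 3-byte char (#10). Advance 3.
Byte at offset 32: 0xE1 = 11100001 → 3-byte char (#11). Advance 3.
Reached end at offset 35 after 11 code points.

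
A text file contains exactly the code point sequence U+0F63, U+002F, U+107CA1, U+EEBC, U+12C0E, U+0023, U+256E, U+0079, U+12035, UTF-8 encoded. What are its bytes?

E0 BD A3 2F F4 87 B2 A1 EE BA BC F0 92 B0 8E 23 E2 95 AE 79 F0 92 80 B5

U+0F63: 3-byte form → E0 BD A3.
U+002F: 1-byte form → 2F.
U+107CA1: 4-byte form → F4 87 B2 A1.
U+EEBC: 3-byte form → EE BA BC.
U+12C0E: 4-byte form → F0 92 B0 8E.
U+0023: 1-byte form → 23.
U+256E: 3-byte form → E2 95 AE.
U+0079: 1-byte form → 79.
U+12035: 4-byte form → F0 92 80 B5.
Concatenated (24 bytes): E0 BD A3 2F F4 87 B2 A1 EE BA BC F0 92 B0 8E 23 E2 95 AE 79 F0 92 80 B5.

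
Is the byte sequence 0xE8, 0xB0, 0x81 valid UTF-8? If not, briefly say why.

Leading byte 0xE8 = 11101000 → 3-byte form.
Continuation bytes 0xB0=10110000, 0x81=10000001 all match 10xxxxxx.
Decoded value 0x8C01 is ≥ 0x800 (shortest form) and not a surrogate.

valid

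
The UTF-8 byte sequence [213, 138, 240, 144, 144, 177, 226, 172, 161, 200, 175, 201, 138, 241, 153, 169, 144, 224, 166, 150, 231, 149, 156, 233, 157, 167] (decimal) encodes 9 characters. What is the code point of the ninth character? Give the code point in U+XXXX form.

U+9767

Offset 0: leading byte 0xD5 = 11010101 → 2-byte char #1 = D5 8A.
Offset 2: leading byte 0xF0 = 11110000 → 4-byte char #2 = F0 90 90 B1.
Offset 6: leading byte 0xE2 = 11100010 → 3-byte char #3 = E2 AC A1.
Offset 9: leading byte 0xC8 = 11001000 → 2-byte char #4 = C8 AF.
Offset 11: leading byte 0xC9 = 11001001 → 2-byte char #5 = C9 8A.
Offset 13: leading byte 0xF1 = 11110001 → 4-byte char #6 = F1 99 A9 90.
Offset 17: leading byte 0xE0 = 11100000 → 3-byte char #7 = E0 A6 96.
Offset 20: leading byte 0xE7 = 11100111 → 3-byte char #8 = E7 95 9C.
Offset 23: leading byte 0xE9 = 11101001 → 3-byte char #9 = E9 9D A7.
Leading byte 0xE9 = 11101001 matches 1110xxxx → 3-byte sequence.
Byte 1: 0xE9 = 11101001, payload 1001 (4 bits).
Byte 2: 0x9D = 10011101 (10xxxxxx ✓), payload 011101.
Byte 3: 0xA7 = 10100111 (10xxxxxx ✓), payload 100111.
Concatenate: 1001011101100111 = 0x9767 (16 bits → U+9767).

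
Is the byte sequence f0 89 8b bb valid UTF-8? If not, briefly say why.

invalid (overlong encoding)

Leading byte 0xF0 = 11110000 → 4-byte form.
Continuation bytes all match 10xxxxxx. Payload decodes to 0x92FB.
But 0x92FB < 0x10000, the minimum for a 4-byte sequence — this is an overlong encoding.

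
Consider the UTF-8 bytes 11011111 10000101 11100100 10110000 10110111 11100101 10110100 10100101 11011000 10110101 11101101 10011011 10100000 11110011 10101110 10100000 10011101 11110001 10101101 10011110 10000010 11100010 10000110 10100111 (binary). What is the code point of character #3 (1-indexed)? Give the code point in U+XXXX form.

U+5D25

Offset 0: leading byte 0xDF = 11011111 → 2-byte char #1 = DF 85.
Offset 2: leading byte 0xE4 = 11100100 → 3-byte char #2 = E4 B0 B7.
Offset 5: leading byte 0xE5 = 11100101 → 3-byte char #3 = E5 B4 A5.
Leading byte 0xE5 = 11100101 matches 1110xxxx → 3-byte sequence.
Byte 1: 0xE5 = 11100101, payload 0101 (4 bits).
Byte 2: 0xB4 = 10110100 (10xxxxxx ✓), payload 110100.
Byte 3: 0xA5 = 10100101 (10xxxxxx ✓), payload 100101.
Concatenate: 0101110100100101 = 0x5D25 (16 bits → U+5D25).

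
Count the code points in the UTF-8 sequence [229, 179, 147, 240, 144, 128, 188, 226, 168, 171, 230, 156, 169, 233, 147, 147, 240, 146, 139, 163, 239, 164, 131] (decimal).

Byte at offset 0: 0xE5 = 11100101 → 3-byte char (#1). Advance 3.
Byte at offset 3: 0xF0 = 11110000 → 4-byte char (#2). Advance 4.
Byte at offset 7: 0xE2 = 11100010 → 3-byte char (#3). Advance 3.
Byte at offset 10: 0xE6 = 11100110 → 3-byte char (#4). Advance 3.
Byte at offset 13: 0xE9 = 11101001 → 3-byte char (#5). Advance 3.
Byte at offset 16: 0xF0 = 11110000 → 4-byte char (#6). Advance 4.
Byte at offset 20: 0xEF = 11101111 → 3-byte char (#7). Advance 3.
Reached end at offset 23 after 7 code points.

7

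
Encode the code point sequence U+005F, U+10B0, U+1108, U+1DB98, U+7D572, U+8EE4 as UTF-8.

U+005F: 1-byte form → 5F.
U+10B0: 3-byte form → E1 82 B0.
U+1108: 3-byte form → E1 84 88.
U+1DB98: 4-byte form → F0 9D AE 98.
U+7D572: 4-byte form → F1 BD 95 B2.
U+8EE4: 3-byte form → E8 BB A4.
Concatenated (18 bytes): 5F E1 82 B0 E1 84 88 F0 9D AE 98 F1 BD 95 B2 E8 BB A4.

5F E1 82 B0 E1 84 88 F0 9D AE 98 F1 BD 95 B2 E8 BB A4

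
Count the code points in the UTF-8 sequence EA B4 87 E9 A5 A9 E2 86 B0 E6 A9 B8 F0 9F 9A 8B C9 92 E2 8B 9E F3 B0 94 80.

Byte at offset 0: 0xEA = 11101010 → 3-byte char (#1). Advance 3.
Byte at offset 3: 0xE9 = 11101001 → 3-byte char (#2). Advance 3.
Byte at offset 6: 0xE2 = 11100010 → 3-byte char (#3). Advance 3.
Byte at offset 9: 0xE6 = 11100110 → 3-byte char (#4). Advance 3.
Byte at offset 12: 0xF0 = 11110000 → 4-byte char (#5). Advance 4.
Byte at offset 16: 0xC9 = 11001001 → 2-byte char (#6). Advance 2.
Byte at offset 18: 0xE2 = 11100010 → 3-byte char (#7). Advance 3.
Byte at offset 21: 0xF3 = 11110011 → 4-byte char (#8). Advance 4.
Reached end at offset 25 after 8 code points.

8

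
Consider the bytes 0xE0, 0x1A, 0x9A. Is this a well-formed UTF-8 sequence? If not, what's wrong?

invalid (non-continuation byte where continuation expected)

Leading byte 0xE0 = 11100000 → 3-byte form.
Byte 2 is 0x1A = 00011010, which is not 10xxxxxx — expected a continuation byte.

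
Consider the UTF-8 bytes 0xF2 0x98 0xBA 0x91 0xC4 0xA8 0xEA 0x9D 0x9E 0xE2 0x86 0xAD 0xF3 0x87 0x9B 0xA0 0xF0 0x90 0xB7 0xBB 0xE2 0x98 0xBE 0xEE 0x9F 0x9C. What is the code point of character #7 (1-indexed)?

Offset 0: leading byte 0xF2 = 11110010 → 4-byte char #1 = F2 98 BA 91.
Offset 4: leading byte 0xC4 = 11000100 → 2-byte char #2 = C4 A8.
Offset 6: leading byte 0xEA = 11101010 → 3-byte char #3 = EA 9D 9E.
Offset 9: leading byte 0xE2 = 11100010 → 3-byte char #4 = E2 86 AD.
Offset 12: leading byte 0xF3 = 11110011 → 4-byte char #5 = F3 87 9B A0.
Offset 16: leading byte 0xF0 = 11110000 → 4-byte char #6 = F0 90 B7 BB.
Offset 20: leading byte 0xE2 = 11100010 → 3-byte char #7 = E2 98 BE.
Leading byte 0xE2 = 11100010 matches 1110xxxx → 3-byte sequence.
Byte 1: 0xE2 = 11100010, payload 0010 (4 bits).
Byte 2: 0x98 = 10011000 (10xxxxxx ✓), payload 011000.
Byte 3: 0xBE = 10111110 (10xxxxxx ✓), payload 111110.
Concatenate: 0010011000111110 = 0x263E (16 bits → U+263E).

U+263E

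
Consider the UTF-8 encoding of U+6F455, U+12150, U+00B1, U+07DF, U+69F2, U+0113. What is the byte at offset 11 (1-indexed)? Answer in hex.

1-indexed offset 11 is 0-indexed offset 10.
U+6F455 → 4-byte form F1 AF 91 95 at offsets 0–3.
U+12150 → 4-byte form F0 92 85 90 at offsets 4–7.
U+00B1 → 2-byte form C2 B1 at offsets 8–9.
U+07DF → 2-byte form DF 9F at offsets 10–11.
Offset 10 falls in char 4's range; it's byte 1 of DF 9F = 0xDF.

0xDF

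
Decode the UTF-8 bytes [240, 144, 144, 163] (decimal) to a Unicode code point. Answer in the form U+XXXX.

U+10423

Leading byte 0xF0 = 11110000 matches 11110xxx → 4-byte sequence.
Byte 1: 0xF0 = 11110000, payload 000 (3 bits).
Byte 2: 0x90 = 10010000 (10xxxxxx ✓), payload 010000.
Byte 3: 0x90 = 10010000 (10xxxxxx ✓), payload 010000.
Byte 4: 0xA3 = 10100011 (10xxxxxx ✓), payload 100011.
Concatenate: 000010000010000100011 = 0x10423 (21 bits → U+10423).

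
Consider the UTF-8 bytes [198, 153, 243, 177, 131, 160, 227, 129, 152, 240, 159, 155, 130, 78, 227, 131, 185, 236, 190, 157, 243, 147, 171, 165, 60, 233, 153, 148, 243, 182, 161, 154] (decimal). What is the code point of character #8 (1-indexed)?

U+D3AE5

Offset 0: leading byte 0xC6 = 11000110 → 2-byte char #1 = C6 99.
Offset 2: leading byte 0xF3 = 11110011 → 4-byte char #2 = F3 B1 83 A0.
Offset 6: leading byte 0xE3 = 11100011 → 3-byte char #3 = E3 81 98.
Offset 9: leading byte 0xF0 = 11110000 → 4-byte char #4 = F0 9F 9B 82.
Offset 13: leading byte 0x4E = 01001110 → 1-byte char #5 = 4E.
Offset 14: leading byte 0xE3 = 11100011 → 3-byte char #6 = E3 83 B9.
Offset 17: leading byte 0xEC = 11101100 → 3-byte char #7 = EC BE 9D.
Offset 20: leading byte 0xF3 = 11110011 → 4-byte char #8 = F3 93 AB A5.
Leading byte 0xF3 = 11110011 matches 11110xxx → 4-byte sequence.
Byte 1: 0xF3 = 11110011, payload 011 (3 bits).
Byte 2: 0x93 = 10010011 (10xxxxxx ✓), payload 010011.
Byte 3: 0xAB = 10101011 (10xxxxxx ✓), payload 101011.
Byte 4: 0xA5 = 10100101 (10xxxxxx ✓), payload 100101.
Concatenate: 011010011101011100101 = 0xD3AE5 (21 bits → U+D3AE5).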